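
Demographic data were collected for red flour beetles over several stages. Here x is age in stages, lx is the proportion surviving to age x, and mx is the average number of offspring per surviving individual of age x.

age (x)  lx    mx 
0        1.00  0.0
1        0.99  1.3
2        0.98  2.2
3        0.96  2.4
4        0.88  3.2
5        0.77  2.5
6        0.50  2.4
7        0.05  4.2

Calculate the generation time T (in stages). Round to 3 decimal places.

3.536

lx·mx: 0, 1.287, 2.156, 2.304, 2.816, 1.925, 1.2, 0.21 → R0 = 11.898
x·lx·mx: 0, 1.287, 4.312, 6.912, 11.264, 9.625, 7.2, 1.47 → Σ = 42.07
T = 42.07 / 11.898 = 3.535888… → 3.536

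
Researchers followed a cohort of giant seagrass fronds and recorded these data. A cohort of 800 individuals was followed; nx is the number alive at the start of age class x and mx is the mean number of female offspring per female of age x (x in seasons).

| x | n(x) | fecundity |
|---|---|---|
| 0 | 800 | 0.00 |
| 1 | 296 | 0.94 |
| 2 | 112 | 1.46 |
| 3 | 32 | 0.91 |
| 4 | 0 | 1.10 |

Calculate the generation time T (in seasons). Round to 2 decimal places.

1.47

lx = nx/n0 = nx/800: 1, 0.37, 0.14, 0.04, 0
lx·mx: 0, 0.3478, 0.2044, 0.0364, 0 → R0 = 0.5886
x·lx·mx: 0, 0.3478, 0.4088, 0.1092, 0 → Σ = 0.8658
T = 0.8658 / 0.5886 = 1.470948… → 1.47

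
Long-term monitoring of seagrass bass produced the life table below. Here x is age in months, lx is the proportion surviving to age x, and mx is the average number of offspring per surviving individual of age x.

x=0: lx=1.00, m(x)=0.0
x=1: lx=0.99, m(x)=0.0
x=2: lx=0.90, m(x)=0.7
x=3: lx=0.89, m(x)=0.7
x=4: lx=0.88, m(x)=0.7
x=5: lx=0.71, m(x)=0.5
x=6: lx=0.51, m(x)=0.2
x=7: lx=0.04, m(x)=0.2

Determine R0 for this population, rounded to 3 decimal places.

2.334

lx·mx by age: 0, 0, 0.63, 0.623, 0.616, 0.355, 0.102, 0.008
R0 = Σ lx·mx = 2.334 → 2.334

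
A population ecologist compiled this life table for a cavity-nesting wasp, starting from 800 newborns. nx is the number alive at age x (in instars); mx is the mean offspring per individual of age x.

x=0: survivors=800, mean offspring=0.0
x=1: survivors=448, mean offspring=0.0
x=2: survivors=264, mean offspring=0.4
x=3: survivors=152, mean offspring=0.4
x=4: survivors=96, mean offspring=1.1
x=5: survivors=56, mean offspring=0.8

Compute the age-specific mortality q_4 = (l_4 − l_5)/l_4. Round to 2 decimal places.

lx = nx/n0 = nx/800: 1, 0.56, 0.33, 0.19, 0.12, 0.07
q_4 = (l_4 − l_5) / l_4 = (0.12 − 0.07) / 0.12
     = 0.05 / 0.12 = 0.416667… → 0.42

0.42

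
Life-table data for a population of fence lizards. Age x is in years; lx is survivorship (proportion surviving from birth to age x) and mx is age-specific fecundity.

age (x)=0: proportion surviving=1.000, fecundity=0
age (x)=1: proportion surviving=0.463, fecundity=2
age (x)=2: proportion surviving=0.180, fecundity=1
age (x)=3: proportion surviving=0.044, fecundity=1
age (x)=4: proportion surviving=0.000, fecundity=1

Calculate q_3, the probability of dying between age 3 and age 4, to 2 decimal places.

1.00

q_3 = (l_3 − l_4) / l_3 = (0.044 − 0) / 0.044
     = 0.044 / 0.044 = 1 → 1.00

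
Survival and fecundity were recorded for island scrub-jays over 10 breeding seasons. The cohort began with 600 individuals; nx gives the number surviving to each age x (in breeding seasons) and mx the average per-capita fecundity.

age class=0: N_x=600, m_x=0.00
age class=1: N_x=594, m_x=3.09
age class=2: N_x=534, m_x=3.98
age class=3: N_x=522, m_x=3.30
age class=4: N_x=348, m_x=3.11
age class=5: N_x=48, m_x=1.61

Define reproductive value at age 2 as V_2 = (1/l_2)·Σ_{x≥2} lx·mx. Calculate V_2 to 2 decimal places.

9.38

lx = nx/n0 = nx/600: 1, 0.99, 0.89, 0.87, 0.58, 0.08
lx·mx for x ≥ 2: 3.5422, 2.871, 1.8038, 0.1288 → sum = 8.3458
V_2 = 8.3458 / l_2 = 8.3458 / 0.89 = 9.377303… → 9.38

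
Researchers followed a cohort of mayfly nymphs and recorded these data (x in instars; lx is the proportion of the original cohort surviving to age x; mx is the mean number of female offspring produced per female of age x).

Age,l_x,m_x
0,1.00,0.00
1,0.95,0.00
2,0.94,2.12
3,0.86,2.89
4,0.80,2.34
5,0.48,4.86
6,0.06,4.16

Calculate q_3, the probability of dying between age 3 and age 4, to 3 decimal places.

0.070

q_3 = (l_3 − l_4) / l_3 = (0.86 − 0.8) / 0.86
     = 0.06 / 0.86 = 0.069767… → 0.070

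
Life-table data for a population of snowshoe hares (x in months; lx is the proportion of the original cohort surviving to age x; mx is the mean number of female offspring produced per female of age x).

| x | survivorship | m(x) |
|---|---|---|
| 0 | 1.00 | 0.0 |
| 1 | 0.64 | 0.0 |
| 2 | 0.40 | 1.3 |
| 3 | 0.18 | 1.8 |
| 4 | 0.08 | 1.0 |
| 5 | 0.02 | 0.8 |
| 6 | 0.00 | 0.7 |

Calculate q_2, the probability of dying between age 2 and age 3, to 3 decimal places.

q_2 = (l_2 − l_3) / l_2 = (0.4 − 0.18) / 0.4
     = 0.22 / 0.4 = 0.55 → 0.550

0.550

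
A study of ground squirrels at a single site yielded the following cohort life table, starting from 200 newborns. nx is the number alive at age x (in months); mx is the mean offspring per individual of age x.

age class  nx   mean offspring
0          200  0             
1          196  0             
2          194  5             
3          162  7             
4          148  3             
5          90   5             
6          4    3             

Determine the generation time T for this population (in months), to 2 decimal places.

lx = nx/n0 = nx/200: 1, 0.98, 0.97, 0.81, 0.74, 0.45, 0.02
lx·mx: 0, 0, 4.85, 5.67, 2.22, 2.25, 0.06 → R0 = 15.05
x·lx·mx: 0, 0, 9.7, 17.01, 8.88, 11.25, 0.36 → Σ = 47.2
T = 47.2 / 15.05 = 3.136213… → 3.14

3.14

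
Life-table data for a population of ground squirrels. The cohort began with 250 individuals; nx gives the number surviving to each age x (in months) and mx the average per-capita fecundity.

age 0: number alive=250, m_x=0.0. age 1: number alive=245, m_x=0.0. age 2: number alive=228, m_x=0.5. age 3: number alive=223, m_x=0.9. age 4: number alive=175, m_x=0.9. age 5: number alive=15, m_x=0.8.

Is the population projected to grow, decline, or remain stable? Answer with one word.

lx = nx/n0 = nx/250: 1, 0.98, 0.912, 0.892, 0.7, 0.06
R0 = Σ lx·mx = 0 + 0 + 0.456 + 0.8028 + 0.63 + 0.048 = 1.9368
R0 > 1, so the population is growing.

growing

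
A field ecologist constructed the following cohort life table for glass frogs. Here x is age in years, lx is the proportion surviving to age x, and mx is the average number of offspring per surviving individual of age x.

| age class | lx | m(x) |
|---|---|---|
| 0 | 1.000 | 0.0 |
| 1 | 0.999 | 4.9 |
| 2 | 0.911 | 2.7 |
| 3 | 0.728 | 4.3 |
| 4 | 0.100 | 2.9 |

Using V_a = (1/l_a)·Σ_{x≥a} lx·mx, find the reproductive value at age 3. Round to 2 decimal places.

4.70

lx·mx for x ≥ 3: 3.1304, 0.29 → sum = 3.4204
V_3 = 3.4204 / l_3 = 3.4204 / 0.728 = 4.698352… → 4.70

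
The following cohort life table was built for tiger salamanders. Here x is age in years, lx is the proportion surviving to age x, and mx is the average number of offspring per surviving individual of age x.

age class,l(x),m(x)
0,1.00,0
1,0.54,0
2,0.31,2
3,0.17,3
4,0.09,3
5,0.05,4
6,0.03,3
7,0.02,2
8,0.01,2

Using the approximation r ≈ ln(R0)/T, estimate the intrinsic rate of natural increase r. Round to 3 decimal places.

R0 = Σ lx·mx = 0 + 0 + 0.62 + 0.51 + 0.27 + 0.2 + 0.09 + 0.04 + 0.02 = 1.75
Σ x·lx·mx = 5.83; T = 5.83/1.75 = 3.33143…
r ≈ ln(R0)/T = ln(1.75)/3.33143… = 0.16798… → 0.168

0.168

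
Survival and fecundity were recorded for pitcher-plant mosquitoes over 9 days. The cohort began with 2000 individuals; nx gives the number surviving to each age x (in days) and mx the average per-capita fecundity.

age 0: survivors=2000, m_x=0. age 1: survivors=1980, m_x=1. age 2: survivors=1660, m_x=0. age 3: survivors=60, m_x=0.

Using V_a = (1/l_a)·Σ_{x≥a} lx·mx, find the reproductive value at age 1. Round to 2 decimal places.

1.00

lx = nx/n0 = nx/2000: 1, 0.99, 0.83, 0.03
lx·mx for x ≥ 1: 0.99, 0, 0 → sum = 0.99
V_1 = 0.99 / l_1 = 0.99 / 0.99 = 1 → 1.00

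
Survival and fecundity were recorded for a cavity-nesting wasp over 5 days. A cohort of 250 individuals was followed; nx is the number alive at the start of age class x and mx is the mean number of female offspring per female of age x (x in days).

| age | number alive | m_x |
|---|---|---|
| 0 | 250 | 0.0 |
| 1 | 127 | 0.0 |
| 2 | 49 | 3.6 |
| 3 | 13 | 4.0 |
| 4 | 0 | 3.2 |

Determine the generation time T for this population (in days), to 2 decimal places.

2.23

lx = nx/n0 = nx/250: 1, 0.508, 0.196, 0.052, 0
lx·mx: 0, 0, 0.7056, 0.208, 0 → R0 = 0.9136
x·lx·mx: 0, 0, 1.4112, 0.624, 0 → Σ = 2.0352
T = 2.0352 / 0.9136 = 2.227671… → 2.23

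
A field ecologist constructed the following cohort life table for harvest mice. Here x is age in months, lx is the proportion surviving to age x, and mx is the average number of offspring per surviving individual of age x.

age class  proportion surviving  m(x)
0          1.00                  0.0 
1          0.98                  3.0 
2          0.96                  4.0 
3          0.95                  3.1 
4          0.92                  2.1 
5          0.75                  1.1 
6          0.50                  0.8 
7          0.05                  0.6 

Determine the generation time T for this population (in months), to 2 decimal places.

lx·mx: 0, 2.94, 3.84, 2.945, 1.932, 0.825, 0.4, 0.03 → R0 = 12.912
x·lx·mx: 0, 2.94, 7.68, 8.835, 7.728, 4.125, 2.4, 0.21 → Σ = 33.918
T = 33.918 / 12.912 = 2.626859… → 2.63

2.63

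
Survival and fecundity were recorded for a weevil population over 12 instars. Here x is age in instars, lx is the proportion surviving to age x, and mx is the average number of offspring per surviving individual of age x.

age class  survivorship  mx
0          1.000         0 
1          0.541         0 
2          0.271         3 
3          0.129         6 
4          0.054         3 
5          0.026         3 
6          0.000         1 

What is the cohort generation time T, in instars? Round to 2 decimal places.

2.73

lx·mx: 0, 0, 0.813, 0.774, 0.162, 0.078, 0 → R0 = 1.827
x·lx·mx: 0, 0, 1.626, 2.322, 0.648, 0.39, 0 → Σ = 4.986
T = 4.986 / 1.827 = 2.729064… → 2.73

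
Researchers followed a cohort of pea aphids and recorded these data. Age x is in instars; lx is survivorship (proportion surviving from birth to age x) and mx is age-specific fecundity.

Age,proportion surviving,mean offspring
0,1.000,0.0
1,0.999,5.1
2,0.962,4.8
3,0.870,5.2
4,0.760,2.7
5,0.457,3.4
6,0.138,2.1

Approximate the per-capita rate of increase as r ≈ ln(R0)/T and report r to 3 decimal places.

1.152

R0 = Σ lx·mx = 0 + 5.0949 + 4.6176 + 4.524 + 2.052 + 1.5538 + 0.2898 = 18.1321
Σ x·lx·mx = 45.6179; T = 45.6179/18.1321 = 2.51586…
r ≈ ln(R0)/T = ln(18.1321)/2.51586… = 1.15176… → 1.152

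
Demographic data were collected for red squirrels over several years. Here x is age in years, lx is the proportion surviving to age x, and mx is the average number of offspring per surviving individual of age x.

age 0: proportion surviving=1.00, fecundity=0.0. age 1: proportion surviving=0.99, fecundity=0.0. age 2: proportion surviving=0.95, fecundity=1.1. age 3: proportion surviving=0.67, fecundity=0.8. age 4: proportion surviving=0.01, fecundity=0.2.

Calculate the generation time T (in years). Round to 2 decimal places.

lx·mx: 0, 0, 1.045, 0.536, 0.002 → R0 = 1.583
x·lx·mx: 0, 0, 2.09, 1.608, 0.008 → Σ = 3.706
T = 3.706 / 1.583 = 2.341124… → 2.34

2.34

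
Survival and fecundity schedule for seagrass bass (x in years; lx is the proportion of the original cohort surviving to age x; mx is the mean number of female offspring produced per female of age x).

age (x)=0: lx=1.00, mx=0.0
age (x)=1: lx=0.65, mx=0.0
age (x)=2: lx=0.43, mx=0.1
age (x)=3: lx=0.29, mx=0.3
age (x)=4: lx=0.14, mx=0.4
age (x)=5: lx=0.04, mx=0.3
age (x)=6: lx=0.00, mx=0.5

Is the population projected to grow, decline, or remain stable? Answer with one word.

R0 = Σ lx·mx = 0 + 0 + 0.043 + 0.087 + 0.056 + 0.012 + 0 = 0.198
R0 < 1, so the population is declining.

declining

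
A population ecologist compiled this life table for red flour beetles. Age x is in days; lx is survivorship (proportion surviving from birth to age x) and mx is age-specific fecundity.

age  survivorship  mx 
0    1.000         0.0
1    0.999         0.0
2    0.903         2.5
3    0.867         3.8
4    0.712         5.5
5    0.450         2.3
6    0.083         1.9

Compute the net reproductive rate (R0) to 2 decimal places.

10.66

lx·mx by age: 0, 0, 2.2575, 3.2946, 3.916, 1.035, 0.1577
R0 = Σ lx·mx = 10.6608 → 10.66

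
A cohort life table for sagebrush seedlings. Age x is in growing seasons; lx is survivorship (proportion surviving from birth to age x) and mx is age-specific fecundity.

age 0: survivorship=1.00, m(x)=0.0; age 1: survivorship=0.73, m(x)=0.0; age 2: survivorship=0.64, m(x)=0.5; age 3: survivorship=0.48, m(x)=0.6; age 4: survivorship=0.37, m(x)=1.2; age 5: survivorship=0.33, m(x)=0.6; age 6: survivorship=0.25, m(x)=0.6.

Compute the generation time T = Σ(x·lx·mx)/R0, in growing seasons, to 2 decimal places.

3.69

lx·mx: 0, 0, 0.32, 0.288, 0.444, 0.198, 0.15 → R0 = 1.4
x·lx·mx: 0, 0, 0.64, 0.864, 1.776, 0.99, 0.9 → Σ = 5.17
T = 5.17 / 1.4 = 3.692857… → 3.69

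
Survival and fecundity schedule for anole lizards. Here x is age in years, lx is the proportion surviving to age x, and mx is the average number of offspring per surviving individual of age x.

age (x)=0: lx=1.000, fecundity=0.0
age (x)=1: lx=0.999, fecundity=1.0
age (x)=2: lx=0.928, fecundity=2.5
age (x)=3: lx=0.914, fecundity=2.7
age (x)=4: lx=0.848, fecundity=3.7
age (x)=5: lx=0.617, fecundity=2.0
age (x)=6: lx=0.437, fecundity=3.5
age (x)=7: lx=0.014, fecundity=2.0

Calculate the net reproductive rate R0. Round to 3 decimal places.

lx·mx by age: 0, 0.999, 2.32, 2.4678, 3.1376, 1.234, 1.5295, 0.028
R0 = Σ lx·mx = 11.7159 → 11.716

11.716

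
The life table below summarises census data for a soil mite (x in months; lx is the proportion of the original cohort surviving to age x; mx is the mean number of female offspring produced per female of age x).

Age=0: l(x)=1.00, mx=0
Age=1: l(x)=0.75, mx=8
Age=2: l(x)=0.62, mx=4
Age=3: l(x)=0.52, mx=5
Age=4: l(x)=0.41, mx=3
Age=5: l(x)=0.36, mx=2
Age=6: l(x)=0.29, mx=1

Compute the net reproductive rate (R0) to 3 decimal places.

13.320

lx·mx by age: 0, 6, 2.48, 2.6, 1.23, 0.72, 0.29
R0 = Σ lx·mx = 13.32 → 13.320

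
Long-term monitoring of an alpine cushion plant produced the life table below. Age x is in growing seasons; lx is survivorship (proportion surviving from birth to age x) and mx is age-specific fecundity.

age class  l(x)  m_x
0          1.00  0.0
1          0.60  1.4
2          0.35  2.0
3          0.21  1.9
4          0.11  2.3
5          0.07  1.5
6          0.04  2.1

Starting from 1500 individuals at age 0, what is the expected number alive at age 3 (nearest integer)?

Expected survivors = N0 · l_3 = 1500 × 0.21 = 315 → 315

315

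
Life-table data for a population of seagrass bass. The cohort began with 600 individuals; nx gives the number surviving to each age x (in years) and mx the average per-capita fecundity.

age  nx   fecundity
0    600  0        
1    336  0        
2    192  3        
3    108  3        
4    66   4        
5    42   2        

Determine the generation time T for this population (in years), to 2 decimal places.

2.88

lx = nx/n0 = nx/600: 1, 0.56, 0.32, 0.18, 0.11, 0.07
lx·mx: 0, 0, 0.96, 0.54, 0.44, 0.14 → R0 = 2.08
x·lx·mx: 0, 0, 1.92, 1.62, 1.76, 0.7 → Σ = 6
T = 6 / 2.08 = 2.884615… → 2.88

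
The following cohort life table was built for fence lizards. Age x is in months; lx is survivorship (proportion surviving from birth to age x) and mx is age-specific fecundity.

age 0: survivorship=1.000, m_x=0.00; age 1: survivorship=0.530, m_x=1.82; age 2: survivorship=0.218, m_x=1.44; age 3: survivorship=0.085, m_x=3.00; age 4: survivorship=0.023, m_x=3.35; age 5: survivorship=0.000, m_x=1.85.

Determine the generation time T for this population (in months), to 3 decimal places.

lx·mx: 0, 0.9646, 0.31392, 0.255, 0.07705, 0 → R0 = 1.61057
x·lx·mx: 0, 0.9646, 0.62784, 0.765, 0.3082, 0 → Σ = 2.66564
T = 2.66564 / 1.61057 = 1.655091… → 1.655

1.655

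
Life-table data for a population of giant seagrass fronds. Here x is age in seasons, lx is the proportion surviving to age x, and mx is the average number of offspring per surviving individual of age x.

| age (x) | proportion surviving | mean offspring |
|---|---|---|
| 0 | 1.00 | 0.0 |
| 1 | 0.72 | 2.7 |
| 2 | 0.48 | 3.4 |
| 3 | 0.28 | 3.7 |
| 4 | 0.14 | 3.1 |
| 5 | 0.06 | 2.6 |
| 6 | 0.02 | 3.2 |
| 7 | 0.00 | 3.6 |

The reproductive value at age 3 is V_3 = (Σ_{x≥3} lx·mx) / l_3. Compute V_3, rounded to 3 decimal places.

6.036

lx·mx for x ≥ 3: 1.036, 0.434, 0.156, 0.064, 0 → sum = 1.69
V_3 = 1.69 / l_3 = 1.69 / 0.28 = 6.035714… → 6.036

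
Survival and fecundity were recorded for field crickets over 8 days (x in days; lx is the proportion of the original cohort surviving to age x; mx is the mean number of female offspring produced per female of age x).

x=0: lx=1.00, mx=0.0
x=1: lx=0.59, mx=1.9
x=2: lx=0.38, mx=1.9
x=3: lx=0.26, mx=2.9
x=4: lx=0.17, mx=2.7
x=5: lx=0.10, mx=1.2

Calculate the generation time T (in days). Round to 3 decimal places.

lx·mx: 0, 1.121, 0.722, 0.754, 0.459, 0.12 → R0 = 3.176
x·lx·mx: 0, 1.121, 1.444, 2.262, 1.836, 0.6 → Σ = 7.263
T = 7.263 / 3.176 = 2.286839… → 2.287

2.287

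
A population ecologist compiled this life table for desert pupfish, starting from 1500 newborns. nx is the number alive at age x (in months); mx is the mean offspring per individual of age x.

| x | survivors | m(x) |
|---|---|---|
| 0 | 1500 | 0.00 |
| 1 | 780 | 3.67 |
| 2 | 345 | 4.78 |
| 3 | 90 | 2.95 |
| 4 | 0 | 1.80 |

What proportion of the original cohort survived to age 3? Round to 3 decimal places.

l_3 = n_3/n_0 = 90/1500 = 0.06 → 0.060

0.060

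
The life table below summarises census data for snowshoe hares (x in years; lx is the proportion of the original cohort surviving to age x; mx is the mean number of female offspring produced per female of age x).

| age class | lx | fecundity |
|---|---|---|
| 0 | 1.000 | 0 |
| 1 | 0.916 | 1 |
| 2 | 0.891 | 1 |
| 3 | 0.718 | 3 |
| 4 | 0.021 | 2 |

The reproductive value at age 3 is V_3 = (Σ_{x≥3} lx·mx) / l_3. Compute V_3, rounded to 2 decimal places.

lx·mx for x ≥ 3: 2.154, 0.042 → sum = 2.196
V_3 = 2.196 / l_3 = 2.196 / 0.718 = 3.058496… → 3.06

3.06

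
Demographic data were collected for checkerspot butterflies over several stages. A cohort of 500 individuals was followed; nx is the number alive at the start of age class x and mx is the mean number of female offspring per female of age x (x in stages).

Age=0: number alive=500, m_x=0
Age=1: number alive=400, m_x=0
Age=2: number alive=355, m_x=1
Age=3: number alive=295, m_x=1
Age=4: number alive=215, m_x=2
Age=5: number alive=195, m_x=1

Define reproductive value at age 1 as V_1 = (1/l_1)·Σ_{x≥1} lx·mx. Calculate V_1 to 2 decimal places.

3.19

lx = nx/n0 = nx/500: 1, 0.8, 0.71, 0.59, 0.43, 0.39
lx·mx for x ≥ 1: 0, 0.71, 0.59, 0.86, 0.39 → sum = 2.55
V_1 = 2.55 / l_1 = 2.55 / 0.8 = 3.1875 → 3.19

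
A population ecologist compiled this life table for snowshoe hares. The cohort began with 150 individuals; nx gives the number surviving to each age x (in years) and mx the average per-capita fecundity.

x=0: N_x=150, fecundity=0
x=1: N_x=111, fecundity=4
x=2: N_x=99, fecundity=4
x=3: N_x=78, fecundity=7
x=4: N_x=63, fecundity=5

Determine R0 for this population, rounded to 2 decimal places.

lx = nx/n0 = nx/150: 1, 0.74, 0.66, 0.52, 0.42
lx·mx by age: 0, 2.96, 2.64, 3.64, 2.1
R0 = Σ lx·mx = 11.34 → 11.34

11.34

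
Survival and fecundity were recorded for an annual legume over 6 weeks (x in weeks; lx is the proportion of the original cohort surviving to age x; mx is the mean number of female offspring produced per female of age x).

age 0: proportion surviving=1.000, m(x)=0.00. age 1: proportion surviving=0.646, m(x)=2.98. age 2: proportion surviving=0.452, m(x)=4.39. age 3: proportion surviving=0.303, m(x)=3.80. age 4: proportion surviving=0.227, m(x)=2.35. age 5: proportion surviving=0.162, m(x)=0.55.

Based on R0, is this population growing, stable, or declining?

R0 = Σ lx·mx = 0 + 1.92508 + 1.98428 + 1.1514 + 0.53345 + 0.0891 = 5.68331
R0 > 1, so the population is growing.

growing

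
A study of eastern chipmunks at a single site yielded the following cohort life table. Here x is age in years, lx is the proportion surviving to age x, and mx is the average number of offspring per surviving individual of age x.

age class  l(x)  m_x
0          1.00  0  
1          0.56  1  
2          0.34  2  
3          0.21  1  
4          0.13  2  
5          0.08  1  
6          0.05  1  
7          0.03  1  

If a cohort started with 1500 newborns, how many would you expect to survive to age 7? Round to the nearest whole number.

Expected survivors = N0 · l_7 = 1500 × 0.03 = 45 → 45

45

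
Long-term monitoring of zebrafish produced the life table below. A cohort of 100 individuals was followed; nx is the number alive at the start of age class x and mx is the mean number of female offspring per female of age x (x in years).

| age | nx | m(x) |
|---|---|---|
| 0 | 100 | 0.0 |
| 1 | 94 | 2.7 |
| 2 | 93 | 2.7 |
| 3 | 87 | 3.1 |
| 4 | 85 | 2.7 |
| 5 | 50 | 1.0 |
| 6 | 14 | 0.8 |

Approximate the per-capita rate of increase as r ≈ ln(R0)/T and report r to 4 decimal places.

0.9000

lx = nx/n0 = nx/100: 1, 0.94, 0.93, 0.87, 0.85, 0.5, 0.14
R0 = Σ lx·mx = 0 + 2.538 + 2.511 + 2.697 + 2.295 + 0.5 + 0.112 = 10.653
Σ x·lx·mx = 28.003; T = 28.003/10.653 = 2.62865…
r ≈ ln(R0)/T = ln(10.653)/2.62865… = 0.900022… → 0.9000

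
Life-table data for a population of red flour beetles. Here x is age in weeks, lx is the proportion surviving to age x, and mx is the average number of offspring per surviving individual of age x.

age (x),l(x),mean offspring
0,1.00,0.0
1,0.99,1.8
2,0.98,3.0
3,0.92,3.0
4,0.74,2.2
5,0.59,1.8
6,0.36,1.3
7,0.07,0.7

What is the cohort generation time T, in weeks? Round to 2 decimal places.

2.89

lx·mx: 0, 1.782, 2.94, 2.76, 1.628, 1.062, 0.468, 0.049 → R0 = 10.689
x·lx·mx: 0, 1.782, 5.88, 8.28, 6.512, 5.31, 2.808, 0.343 → Σ = 30.915
T = 30.915 / 10.689 = 2.892226… → 2.89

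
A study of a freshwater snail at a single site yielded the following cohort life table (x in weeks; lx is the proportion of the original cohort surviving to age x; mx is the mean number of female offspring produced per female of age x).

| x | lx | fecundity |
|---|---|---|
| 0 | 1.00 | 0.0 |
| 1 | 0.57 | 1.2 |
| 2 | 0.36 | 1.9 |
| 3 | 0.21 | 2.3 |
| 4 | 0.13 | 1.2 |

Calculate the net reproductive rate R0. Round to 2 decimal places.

lx·mx by age: 0, 0.684, 0.684, 0.483, 0.156
R0 = Σ lx·mx = 2.007 → 2.01

2.01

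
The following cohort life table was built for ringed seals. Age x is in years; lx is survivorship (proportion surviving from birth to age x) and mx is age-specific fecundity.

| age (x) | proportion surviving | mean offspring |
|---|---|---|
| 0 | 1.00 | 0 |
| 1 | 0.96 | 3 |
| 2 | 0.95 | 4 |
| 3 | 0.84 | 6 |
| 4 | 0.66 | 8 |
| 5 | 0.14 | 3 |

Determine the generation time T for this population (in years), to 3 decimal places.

2.803

lx·mx: 0, 2.88, 3.8, 5.04, 5.28, 0.42 → R0 = 17.42
x·lx·mx: 0, 2.88, 7.6, 15.12, 21.12, 2.1 → Σ = 48.82
T = 48.82 / 17.42 = 2.802526… → 2.803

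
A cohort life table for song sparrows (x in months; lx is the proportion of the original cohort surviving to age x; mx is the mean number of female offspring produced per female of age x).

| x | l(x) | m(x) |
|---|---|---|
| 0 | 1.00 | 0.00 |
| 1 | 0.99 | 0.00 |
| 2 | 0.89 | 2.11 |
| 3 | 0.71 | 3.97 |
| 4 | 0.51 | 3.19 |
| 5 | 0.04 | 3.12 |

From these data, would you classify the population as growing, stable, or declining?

growing

R0 = Σ lx·mx = 0 + 0 + 1.8779 + 2.8187 + 1.6269 + 0.1248 = 6.4483
R0 > 1, so the population is growing.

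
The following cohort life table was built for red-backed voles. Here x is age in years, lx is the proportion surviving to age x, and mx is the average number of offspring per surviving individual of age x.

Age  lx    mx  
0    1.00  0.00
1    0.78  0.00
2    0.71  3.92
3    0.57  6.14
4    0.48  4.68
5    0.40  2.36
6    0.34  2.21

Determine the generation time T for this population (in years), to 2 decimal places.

3.35

lx·mx: 0, 0, 2.7832, 3.4998, 2.2464, 0.944, 0.7514 → R0 = 10.2248
x·lx·mx: 0, 0, 5.5664, 10.4994, 8.9856, 4.72, 4.5084 → Σ = 34.2798
T = 34.2798 / 10.2248 = 3.352613… → 3.35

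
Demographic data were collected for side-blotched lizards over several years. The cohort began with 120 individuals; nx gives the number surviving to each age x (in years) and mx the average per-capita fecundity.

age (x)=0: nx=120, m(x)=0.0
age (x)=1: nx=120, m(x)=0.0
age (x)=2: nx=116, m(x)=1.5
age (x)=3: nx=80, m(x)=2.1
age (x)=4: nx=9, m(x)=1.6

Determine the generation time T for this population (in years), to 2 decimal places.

lx = nx/n0 = nx/120: 1, 1, 0.96667…, 0.66667…, 0.075
lx·mx: 0, 0, 1.45…, 1.4…, 0.12 → R0 = 2.97…
x·lx·mx: 0, 0, 2.9…, 4.2…, 0.48 → Σ = 7.58…
T = 7.58… / 2.97… = 2.552189… → 2.55

2.55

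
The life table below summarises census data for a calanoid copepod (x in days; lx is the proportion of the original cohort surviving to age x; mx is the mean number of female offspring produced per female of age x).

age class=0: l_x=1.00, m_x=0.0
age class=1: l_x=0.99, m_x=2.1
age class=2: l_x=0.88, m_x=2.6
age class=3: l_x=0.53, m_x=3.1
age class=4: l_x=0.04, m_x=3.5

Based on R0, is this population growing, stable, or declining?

growing

R0 = Σ lx·mx = 0 + 2.079 + 2.288 + 1.643 + 0.14 = 6.15
R0 > 1, so the population is growing.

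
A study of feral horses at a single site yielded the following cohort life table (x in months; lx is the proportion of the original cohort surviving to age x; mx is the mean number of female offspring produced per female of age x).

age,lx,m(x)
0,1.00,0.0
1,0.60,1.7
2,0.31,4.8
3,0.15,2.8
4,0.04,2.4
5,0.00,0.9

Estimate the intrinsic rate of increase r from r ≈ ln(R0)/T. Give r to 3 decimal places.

0.593

R0 = Σ lx·mx = 0 + 1.02 + 1.488 + 0.42 + 0.096 + 0 = 3.024
Σ x·lx·mx = 5.64; T = 5.64/3.024 = 1.86508…
r ≈ ln(R0)/T = ln(3.024)/1.86508… = 0.59332… → 0.593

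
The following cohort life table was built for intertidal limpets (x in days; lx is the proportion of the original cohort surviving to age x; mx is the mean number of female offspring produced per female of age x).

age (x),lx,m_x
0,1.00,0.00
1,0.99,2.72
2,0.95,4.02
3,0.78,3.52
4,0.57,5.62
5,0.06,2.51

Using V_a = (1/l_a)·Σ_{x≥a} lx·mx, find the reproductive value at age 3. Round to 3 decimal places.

lx·mx for x ≥ 3: 2.7456, 3.2034, 0.1506 → sum = 6.0996
V_3 = 6.0996 / l_3 = 6.0996 / 0.78 = 7.82 → 7.820

7.820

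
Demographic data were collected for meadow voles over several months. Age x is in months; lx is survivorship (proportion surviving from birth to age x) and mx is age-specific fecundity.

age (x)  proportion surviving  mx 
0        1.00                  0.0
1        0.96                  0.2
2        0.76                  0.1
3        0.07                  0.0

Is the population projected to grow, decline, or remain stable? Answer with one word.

declining

R0 = Σ lx·mx = 0 + 0.192 + 0.076 + 0 = 0.268
R0 < 1, so the population is declining.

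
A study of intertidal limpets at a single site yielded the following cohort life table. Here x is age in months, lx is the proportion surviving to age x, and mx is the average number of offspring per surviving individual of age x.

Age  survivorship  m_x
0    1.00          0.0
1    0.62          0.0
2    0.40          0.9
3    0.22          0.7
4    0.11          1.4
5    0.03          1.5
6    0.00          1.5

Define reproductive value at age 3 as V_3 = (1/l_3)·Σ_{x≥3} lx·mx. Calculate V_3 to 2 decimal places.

1.60

lx·mx for x ≥ 3: 0.154, 0.154, 0.045, 0 → sum = 0.353
V_3 = 0.353 / l_3 = 0.353 / 0.22 = 1.604545… → 1.60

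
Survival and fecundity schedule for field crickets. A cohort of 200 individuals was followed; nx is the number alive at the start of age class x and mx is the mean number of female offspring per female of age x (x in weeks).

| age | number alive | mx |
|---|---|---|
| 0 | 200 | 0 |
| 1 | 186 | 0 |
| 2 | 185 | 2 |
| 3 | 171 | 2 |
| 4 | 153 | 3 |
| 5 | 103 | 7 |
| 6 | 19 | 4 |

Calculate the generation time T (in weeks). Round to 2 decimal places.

lx = nx/n0 = nx/200: 1, 0.93, 0.925, 0.855, 0.765, 0.515, 0.095
lx·mx: 0, 0, 1.85, 1.71, 2.295, 3.605, 0.38 → R0 = 9.84
x·lx·mx: 0, 0, 3.7, 5.13, 9.18, 18.025, 2.28 → Σ = 38.315
T = 38.315 / 9.84 = 3.893801… → 3.89

3.89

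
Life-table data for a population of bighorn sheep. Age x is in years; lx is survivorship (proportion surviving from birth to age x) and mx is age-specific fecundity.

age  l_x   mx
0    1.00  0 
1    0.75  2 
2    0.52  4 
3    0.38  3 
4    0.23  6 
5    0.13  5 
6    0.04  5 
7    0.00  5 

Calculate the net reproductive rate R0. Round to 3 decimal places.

6.950

lx·mx by age: 0, 1.5, 2.08, 1.14, 1.38, 0.65, 0.2, 0
R0 = Σ lx·mx = 6.95 → 6.950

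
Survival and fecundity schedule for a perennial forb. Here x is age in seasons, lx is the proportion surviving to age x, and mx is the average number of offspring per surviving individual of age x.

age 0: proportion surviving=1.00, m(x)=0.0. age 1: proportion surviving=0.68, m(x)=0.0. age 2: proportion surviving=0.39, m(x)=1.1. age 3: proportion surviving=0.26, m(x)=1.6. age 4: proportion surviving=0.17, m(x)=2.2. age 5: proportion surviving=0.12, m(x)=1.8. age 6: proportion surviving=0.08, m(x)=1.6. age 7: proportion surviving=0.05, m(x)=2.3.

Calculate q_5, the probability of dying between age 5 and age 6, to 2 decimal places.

q_5 = (l_5 − l_6) / l_5 = (0.12 − 0.08) / 0.12
     = 0.04 / 0.12 = 0.333333… → 0.33

0.33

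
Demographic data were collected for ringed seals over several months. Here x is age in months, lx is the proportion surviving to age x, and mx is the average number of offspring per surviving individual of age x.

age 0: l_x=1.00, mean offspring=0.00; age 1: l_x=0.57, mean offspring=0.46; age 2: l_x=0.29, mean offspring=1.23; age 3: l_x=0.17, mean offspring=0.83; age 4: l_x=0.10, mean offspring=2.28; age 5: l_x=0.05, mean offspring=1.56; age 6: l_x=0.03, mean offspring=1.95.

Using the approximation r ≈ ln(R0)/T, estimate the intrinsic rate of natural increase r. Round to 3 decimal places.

0.043

R0 = Σ lx·mx = 0 + 0.2622 + 0.3567 + 0.1411 + 0.228 + 0.078 + 0.0585 = 1.1245
Σ x·lx·mx = 3.0519; T = 3.0519/1.1245 = 2.71401…
r ≈ ln(R0)/T = ln(1.1245)/2.71401… = 0.04323… → 0.043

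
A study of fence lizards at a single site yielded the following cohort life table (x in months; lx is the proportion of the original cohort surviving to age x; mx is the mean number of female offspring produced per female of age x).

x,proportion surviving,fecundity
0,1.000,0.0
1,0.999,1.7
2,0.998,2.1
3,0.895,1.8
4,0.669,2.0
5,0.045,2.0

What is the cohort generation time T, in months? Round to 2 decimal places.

lx·mx: 0, 1.6983, 2.0958, 1.611, 1.338, 0.09 → R0 = 6.8331
x·lx·mx: 0, 1.6983, 4.1916, 4.833, 5.352, 0.45 → Σ = 16.5249
T = 16.5249 / 6.8331 = 2.418361… → 2.42

2.42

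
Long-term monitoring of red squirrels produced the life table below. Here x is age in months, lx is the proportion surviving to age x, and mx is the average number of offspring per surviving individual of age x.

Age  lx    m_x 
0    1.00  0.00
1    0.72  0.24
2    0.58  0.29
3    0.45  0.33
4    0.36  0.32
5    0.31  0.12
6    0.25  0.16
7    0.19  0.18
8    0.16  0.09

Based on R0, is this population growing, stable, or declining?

declining

R0 = Σ lx·mx = 0 + 0.1728 + 0.1682 + 0.1485 + 0.1152 + 0.0372 + 0.04 + 0.0342 + 0.0144 = 0.7305
R0 < 1, so the population is declining.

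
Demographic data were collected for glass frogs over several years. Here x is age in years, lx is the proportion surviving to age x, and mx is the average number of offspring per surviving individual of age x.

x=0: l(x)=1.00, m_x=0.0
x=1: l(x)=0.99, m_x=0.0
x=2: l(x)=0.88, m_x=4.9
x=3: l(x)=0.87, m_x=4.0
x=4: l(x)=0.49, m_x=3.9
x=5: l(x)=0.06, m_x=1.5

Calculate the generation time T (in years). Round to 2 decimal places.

lx·mx: 0, 0, 4.312, 3.48, 1.911, 0.09 → R0 = 9.793
x·lx·mx: 0, 0, 8.624, 10.44, 7.644, 0.45 → Σ = 27.158
T = 27.158 / 9.793 = 2.773205… → 2.77

2.77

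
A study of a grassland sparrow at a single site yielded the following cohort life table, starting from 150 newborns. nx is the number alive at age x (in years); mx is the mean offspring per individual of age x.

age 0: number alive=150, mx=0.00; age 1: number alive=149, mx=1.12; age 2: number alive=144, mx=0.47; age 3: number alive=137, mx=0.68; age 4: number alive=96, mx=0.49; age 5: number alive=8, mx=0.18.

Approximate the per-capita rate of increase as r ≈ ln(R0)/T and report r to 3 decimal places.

lx = nx/n0 = nx/150: 1, 0.99333…, 0.96, 0.91333…, 0.64, 0.05333…
R0 = Σ lx·mx = 0 + 1.11253… + 0.4512 + 0.62107… + 0.3136 + 0.0096… = 2.508…
Σ x·lx·mx = 5.180533…; T = 5.180533…/2.508… = 2.0656…
r ≈ ln(R0)/T = ln(2.508…)/2.0656… = 0.44514… → 0.445

0.445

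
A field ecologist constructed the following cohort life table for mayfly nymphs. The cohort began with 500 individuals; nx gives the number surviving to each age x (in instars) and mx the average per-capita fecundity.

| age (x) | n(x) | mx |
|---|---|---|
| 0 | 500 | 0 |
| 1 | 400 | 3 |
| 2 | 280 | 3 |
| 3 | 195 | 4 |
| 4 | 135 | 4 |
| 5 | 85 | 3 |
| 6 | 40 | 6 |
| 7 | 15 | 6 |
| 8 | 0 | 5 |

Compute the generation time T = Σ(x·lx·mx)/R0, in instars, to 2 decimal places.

2.72

lx = nx/n0 = nx/500: 1, 0.8, 0.56, 0.39, 0.27, 0.17, 0.08, 0.03, 0
lx·mx: 0, 2.4, 1.68, 1.56, 1.08, 0.51, 0.48, 0.18, 0 → R0 = 7.89
x·lx·mx: 0, 2.4, 3.36, 4.68, 4.32, 2.55, 2.88, 1.26, 0 → Σ = 21.45
T = 21.45 / 7.89 = 2.718631… → 2.72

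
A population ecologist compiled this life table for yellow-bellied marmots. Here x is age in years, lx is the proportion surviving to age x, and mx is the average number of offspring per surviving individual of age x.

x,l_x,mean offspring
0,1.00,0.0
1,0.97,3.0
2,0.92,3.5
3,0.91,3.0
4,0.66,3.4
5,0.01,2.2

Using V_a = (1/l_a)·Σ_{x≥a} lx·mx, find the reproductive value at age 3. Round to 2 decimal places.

5.49

lx·mx for x ≥ 3: 2.73, 2.244, 0.022 → sum = 4.996
V_3 = 4.996 / l_3 = 4.996 / 0.91 = 5.49011… → 5.49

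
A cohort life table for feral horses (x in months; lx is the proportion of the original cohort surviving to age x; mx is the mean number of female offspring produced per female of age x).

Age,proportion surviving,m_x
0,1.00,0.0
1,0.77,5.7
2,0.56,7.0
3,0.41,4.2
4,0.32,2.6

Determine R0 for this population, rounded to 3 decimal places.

lx·mx by age: 0, 4.389, 3.92, 1.722, 0.832
R0 = Σ lx·mx = 10.863 → 10.863

10.863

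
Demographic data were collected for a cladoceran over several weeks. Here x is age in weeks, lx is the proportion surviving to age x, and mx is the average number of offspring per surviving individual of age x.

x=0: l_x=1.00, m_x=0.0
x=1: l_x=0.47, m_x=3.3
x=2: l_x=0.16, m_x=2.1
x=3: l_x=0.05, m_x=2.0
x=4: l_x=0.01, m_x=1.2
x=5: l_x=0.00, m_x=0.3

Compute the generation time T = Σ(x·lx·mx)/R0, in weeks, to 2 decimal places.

1.29

lx·mx: 0, 1.551, 0.336, 0.1, 0.012, 0 → R0 = 1.999
x·lx·mx: 0, 1.551, 0.672, 0.3, 0.048, 0 → Σ = 2.571
T = 2.571 / 1.999 = 1.286143… → 1.29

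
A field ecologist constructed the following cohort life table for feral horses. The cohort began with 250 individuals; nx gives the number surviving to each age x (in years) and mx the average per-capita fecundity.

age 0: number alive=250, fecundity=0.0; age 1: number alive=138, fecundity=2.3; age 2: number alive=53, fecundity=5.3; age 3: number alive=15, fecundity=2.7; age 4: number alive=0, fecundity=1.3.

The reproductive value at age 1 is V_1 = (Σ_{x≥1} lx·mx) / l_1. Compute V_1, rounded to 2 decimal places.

lx = nx/n0 = nx/250: 1, 0.552, 0.212, 0.06, 0
lx·mx for x ≥ 1: 1.2696, 1.1236, 0.162, 0 → sum = 2.5552
V_1 = 2.5552 / l_1 = 2.5552 / 0.552 = 4.628986… → 4.63

4.63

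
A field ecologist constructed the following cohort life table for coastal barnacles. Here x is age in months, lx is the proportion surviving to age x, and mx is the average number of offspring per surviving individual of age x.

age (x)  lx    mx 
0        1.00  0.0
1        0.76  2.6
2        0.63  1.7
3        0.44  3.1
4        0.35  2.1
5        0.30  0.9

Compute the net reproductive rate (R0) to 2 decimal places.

5.42

lx·mx by age: 0, 1.976, 1.071, 1.364, 0.735, 0.27
R0 = Σ lx·mx = 5.416 → 5.42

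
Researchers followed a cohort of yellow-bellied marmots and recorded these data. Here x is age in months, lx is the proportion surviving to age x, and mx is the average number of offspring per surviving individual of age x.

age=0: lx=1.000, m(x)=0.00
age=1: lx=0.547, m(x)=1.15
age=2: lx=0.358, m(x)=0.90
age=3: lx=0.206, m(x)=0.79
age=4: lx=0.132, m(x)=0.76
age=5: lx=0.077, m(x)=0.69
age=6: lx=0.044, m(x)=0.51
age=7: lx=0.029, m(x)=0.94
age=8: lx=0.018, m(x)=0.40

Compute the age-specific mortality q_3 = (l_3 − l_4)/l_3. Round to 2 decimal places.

0.36

q_3 = (l_3 − l_4) / l_3 = (0.206 − 0.132) / 0.206
     = 0.074 / 0.206 = 0.359223… → 0.36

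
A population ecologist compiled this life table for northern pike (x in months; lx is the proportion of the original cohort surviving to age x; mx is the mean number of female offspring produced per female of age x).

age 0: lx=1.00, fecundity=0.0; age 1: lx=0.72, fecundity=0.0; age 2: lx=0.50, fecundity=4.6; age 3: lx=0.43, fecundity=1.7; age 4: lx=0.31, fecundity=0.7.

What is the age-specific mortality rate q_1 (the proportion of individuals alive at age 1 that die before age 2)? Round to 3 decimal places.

0.306

q_1 = (l_1 − l_2) / l_1 = (0.72 − 0.5) / 0.72
     = 0.22 / 0.72 = 0.305556… → 0.306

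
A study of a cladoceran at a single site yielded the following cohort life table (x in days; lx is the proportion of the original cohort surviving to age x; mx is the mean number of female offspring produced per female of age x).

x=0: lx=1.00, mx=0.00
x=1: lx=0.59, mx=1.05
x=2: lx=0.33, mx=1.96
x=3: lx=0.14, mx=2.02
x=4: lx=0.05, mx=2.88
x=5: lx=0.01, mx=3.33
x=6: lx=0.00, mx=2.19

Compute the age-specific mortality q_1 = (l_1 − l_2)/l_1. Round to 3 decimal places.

0.441

q_1 = (l_1 − l_2) / l_1 = (0.59 − 0.33) / 0.59
     = 0.26 / 0.59 = 0.440678… → 0.441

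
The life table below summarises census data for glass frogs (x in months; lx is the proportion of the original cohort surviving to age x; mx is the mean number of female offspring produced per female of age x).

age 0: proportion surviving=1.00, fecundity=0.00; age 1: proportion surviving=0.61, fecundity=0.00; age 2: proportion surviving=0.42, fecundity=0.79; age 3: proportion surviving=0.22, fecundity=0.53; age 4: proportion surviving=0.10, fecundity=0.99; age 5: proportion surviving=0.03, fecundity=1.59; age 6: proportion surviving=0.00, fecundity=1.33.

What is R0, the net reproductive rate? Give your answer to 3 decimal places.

0.595

lx·mx by age: 0, 0, 0.3318, 0.1166, 0.099, 0.0477, 0
R0 = Σ lx·mx = 0.5951 → 0.595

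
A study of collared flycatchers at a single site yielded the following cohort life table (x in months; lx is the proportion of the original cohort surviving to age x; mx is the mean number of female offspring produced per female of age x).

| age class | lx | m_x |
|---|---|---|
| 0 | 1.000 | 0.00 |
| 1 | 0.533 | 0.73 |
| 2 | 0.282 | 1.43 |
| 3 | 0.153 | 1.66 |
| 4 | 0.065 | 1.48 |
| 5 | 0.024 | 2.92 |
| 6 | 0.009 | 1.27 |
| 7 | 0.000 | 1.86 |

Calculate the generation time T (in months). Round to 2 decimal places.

lx·mx: 0, 0.38909, 0.40326, 0.25398, 0.0962, 0.07008, 0.01143, 0 → R0 = 1.22404
x·lx·mx: 0, 0.38909, 0.80652, 0.76194, 0.3848, 0.3504, 0.06858, 0 → Σ = 2.76133
T = 2.76133 / 1.22404 = 2.255915… → 2.26

2.26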